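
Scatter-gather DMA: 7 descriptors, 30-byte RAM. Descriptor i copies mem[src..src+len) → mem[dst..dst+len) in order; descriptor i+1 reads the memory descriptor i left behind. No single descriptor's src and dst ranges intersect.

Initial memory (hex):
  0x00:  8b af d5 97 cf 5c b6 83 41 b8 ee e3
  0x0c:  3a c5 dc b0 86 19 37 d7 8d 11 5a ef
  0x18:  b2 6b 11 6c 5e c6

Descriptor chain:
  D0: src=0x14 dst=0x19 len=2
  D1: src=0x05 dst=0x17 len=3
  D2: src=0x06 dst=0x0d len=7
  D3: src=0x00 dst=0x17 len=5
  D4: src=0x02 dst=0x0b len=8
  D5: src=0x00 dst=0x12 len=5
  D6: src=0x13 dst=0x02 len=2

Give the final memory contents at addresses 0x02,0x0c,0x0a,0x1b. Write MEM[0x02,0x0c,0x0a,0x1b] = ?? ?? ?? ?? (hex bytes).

MEM[0x02,0x0c,0x0a,0x1b] = af 97 ee cf

[0] 0x14->0x19 len=2 : 8d 11
[1] 0x05->0x17 len=3 : 5c b6 83
[2] 0x06->0x0d len=7 : b6 83 41 b8 ee e3 3a
[3] 0x00->0x17 len=5 : 8b af d5 97 cf
[4] 0x02->0x0b len=8 : d5 97 cf 5c b6 83 41 b8
[5] 0x00->0x12 len=5 : 8b af d5 97 cf
[6] 0x13->0x02 len=2 : af d5
query mem[0x02]=0xaf, mem[0x0c]=0x97, mem[0x0a]=0xee, mem[0x1b]=0xcf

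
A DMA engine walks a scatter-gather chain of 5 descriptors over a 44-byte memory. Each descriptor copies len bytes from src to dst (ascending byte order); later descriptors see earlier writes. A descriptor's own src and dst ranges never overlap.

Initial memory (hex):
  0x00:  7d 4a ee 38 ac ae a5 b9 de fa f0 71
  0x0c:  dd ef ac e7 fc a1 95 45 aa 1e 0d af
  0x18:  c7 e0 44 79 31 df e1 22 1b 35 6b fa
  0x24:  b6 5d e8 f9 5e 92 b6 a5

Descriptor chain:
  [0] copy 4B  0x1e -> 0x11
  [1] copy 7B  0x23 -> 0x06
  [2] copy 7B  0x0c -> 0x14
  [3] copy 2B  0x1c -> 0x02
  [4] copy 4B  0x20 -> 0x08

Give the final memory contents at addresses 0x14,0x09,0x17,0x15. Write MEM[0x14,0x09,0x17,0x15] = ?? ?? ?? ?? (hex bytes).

MEM[0x14,0x09,0x17,0x15] = 92 35 e7 ef

#0 dst[0x11+4] := {0xe1,0x22,0x1b,0x35}
#1 dst[0x06+7] := {0xfa,0xb6,0x5d,0xe8,0xf9,0x5e,0x92}
#2 dst[0x14+7] := {0x92,0xef,0xac,0xe7,0xfc,0xe1,0x22}
#3 dst[0x02+2] := {0x31,0xdf}
#4 dst[0x08+4] := {0x1b,0x35,0x6b,0xfa}
query mem[0x14]=0x92, mem[0x09]=0x35, mem[0x17]=0xe7, mem[0x15]=0xef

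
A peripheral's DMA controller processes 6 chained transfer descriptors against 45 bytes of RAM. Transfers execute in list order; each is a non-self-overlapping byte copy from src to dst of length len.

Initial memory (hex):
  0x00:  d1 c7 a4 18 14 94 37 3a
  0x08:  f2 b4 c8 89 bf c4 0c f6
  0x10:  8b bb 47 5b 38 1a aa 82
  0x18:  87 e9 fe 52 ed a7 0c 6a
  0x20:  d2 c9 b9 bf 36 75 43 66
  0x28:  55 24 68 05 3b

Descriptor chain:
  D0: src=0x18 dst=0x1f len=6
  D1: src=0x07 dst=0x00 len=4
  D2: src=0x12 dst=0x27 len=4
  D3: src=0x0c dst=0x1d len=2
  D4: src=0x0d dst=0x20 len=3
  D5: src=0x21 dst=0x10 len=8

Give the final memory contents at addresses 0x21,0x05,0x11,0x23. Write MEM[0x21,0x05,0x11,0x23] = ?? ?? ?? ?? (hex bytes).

MEM[0x21,0x05,0x11,0x23] = 0c 94 f6 ed

  after D0: wrote 6B at 0x1f = 87e9fe52eda7
  after D1: wrote 4B at 0x00 = 3af2b4c8
  after D2: wrote 4B at 0x27 = 475b381a
  after D3: wrote 2B at 0x1d = bfc4
  after D4: wrote 3B at 0x20 = c40cf6
  after D5: wrote 8B at 0x10 = 0cf6eda77543475b
query mem[0x21]=0x0c, mem[0x05]=0x94, mem[0x11]=0xf6, mem[0x23]=0xed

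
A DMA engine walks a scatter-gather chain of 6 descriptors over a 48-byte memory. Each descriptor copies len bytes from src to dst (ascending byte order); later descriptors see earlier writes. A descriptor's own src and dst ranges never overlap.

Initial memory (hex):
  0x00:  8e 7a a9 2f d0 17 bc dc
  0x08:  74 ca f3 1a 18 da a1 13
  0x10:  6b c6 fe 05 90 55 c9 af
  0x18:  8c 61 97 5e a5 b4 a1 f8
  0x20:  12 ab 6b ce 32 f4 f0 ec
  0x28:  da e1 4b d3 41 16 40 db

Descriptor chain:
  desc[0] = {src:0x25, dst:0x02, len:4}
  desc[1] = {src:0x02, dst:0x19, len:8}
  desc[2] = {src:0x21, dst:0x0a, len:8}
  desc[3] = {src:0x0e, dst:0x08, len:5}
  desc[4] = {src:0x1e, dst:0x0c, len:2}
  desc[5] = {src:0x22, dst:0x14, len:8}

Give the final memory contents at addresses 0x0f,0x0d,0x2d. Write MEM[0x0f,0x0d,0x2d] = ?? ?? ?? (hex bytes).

[0] 0x25->0x02 len=4 : f4 f0 ec da
[1] 0x02->0x19 len=8 : f4 f0 ec da bc dc 74 ca
[2] 0x21->0x0a len=8 : ab 6b ce 32 f4 f0 ec da
[3] 0x0e->0x08 len=5 : f4 f0 ec da fe
[4] 0x1e->0x0c len=2 : dc 74
[5] 0x22->0x14 len=8 : 6b ce 32 f4 f0 ec da e1
query mem[0x0f]=0xf0, mem[0x0d]=0x74, mem[0x2d]=0x16

MEM[0x0f,0x0d,0x2d] = f0 74 16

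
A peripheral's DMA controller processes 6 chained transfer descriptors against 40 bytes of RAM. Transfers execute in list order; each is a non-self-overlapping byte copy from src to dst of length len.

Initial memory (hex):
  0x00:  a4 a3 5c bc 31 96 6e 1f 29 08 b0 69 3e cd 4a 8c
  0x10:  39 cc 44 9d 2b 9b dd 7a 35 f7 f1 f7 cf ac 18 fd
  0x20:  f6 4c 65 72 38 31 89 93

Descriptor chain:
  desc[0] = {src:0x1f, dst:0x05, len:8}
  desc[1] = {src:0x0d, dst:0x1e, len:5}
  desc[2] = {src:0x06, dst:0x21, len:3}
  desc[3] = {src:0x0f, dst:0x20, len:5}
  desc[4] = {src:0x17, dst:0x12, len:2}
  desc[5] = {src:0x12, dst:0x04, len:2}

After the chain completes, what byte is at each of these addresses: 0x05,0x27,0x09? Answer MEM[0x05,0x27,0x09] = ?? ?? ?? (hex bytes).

MEM[0x05,0x27,0x09] = 35 93 72

  after D0: wrote 8B at 0x05 = fdf64c6572383189
  after D1: wrote 5B at 0x1e = cd4a8c39cc
  after D2: wrote 3B at 0x21 = f64c65
  after D3: wrote 5B at 0x20 = 8c39cc449d
  after D4: wrote 2B at 0x12 = 7a35
  after D5: wrote 2B at 0x04 = 7a35
query mem[0x05]=0x35, mem[0x27]=0x93, mem[0x09]=0x72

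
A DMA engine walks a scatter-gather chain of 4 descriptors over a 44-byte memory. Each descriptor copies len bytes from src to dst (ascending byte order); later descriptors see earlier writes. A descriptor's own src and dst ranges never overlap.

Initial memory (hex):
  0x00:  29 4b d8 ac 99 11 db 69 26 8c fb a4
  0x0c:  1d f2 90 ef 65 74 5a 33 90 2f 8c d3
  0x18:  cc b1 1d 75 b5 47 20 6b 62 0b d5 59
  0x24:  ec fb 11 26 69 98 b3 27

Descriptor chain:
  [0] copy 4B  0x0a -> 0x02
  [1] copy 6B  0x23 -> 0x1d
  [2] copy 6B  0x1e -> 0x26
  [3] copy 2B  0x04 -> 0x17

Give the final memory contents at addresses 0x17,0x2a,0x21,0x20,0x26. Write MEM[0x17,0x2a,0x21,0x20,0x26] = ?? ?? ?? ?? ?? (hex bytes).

D0: mem[0x02..0x05] <- [fb a4 1d f2]
D1: mem[0x1d..0x22] <- [59 ec fb 11 26 69]
D2: mem[0x26..0x2b] <- [ec fb 11 26 69 59]
D3: mem[0x17..0x18] <- [1d f2]
query mem[0x17]=0x1d, mem[0x2a]=0x69, mem[0x21]=0x26, mem[0x20]=0x11, mem[0x26]=0xec

MEM[0x17,0x2a,0x21,0x20,0x26] = 1d 69 26 11 ec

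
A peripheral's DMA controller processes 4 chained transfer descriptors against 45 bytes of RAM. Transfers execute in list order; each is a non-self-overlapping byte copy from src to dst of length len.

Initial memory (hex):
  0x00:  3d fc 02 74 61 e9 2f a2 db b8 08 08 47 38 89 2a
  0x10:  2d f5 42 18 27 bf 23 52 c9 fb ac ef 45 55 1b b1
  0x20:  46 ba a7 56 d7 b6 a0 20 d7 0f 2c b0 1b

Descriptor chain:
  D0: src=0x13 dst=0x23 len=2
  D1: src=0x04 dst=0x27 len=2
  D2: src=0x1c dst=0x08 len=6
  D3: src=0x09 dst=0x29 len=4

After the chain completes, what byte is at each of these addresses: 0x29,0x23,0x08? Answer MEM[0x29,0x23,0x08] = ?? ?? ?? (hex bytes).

D0: mem[0x23..0x24] <- [18 27]
D1: mem[0x27..0x28] <- [61 e9]
D2: mem[0x08..0x0d] <- [45 55 1b b1 46 ba]
D3: mem[0x29..0x2c] <- [55 1b b1 46]
query mem[0x29]=0x55, mem[0x23]=0x18, mem[0x08]=0x45

MEM[0x29,0x23,0x08] = 55 18 45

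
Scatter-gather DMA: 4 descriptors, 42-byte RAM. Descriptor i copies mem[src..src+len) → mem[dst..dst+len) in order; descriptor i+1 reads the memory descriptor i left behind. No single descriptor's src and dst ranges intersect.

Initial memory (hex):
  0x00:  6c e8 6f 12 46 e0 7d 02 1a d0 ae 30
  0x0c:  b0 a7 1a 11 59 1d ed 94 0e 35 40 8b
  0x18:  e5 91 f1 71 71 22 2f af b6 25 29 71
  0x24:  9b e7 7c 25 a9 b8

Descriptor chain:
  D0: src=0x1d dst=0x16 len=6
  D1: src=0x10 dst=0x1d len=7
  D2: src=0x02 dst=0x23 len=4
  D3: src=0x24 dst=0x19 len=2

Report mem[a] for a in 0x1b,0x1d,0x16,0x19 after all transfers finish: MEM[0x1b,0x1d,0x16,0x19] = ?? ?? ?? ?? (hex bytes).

D0: mem[0x16..0x1b] <- [22 2f af b6 25 29]
D1: mem[0x1d..0x23] <- [59 1d ed 94 0e 35 22]
D2: mem[0x23..0x26] <- [6f 12 46 e0]
D3: mem[0x19..0x1a] <- [12 46]
query mem[0x1b]=0x29, mem[0x1d]=0x59, mem[0x16]=0x22, mem[0x19]=0x12

MEM[0x1b,0x1d,0x16,0x19] = 29 59 22 12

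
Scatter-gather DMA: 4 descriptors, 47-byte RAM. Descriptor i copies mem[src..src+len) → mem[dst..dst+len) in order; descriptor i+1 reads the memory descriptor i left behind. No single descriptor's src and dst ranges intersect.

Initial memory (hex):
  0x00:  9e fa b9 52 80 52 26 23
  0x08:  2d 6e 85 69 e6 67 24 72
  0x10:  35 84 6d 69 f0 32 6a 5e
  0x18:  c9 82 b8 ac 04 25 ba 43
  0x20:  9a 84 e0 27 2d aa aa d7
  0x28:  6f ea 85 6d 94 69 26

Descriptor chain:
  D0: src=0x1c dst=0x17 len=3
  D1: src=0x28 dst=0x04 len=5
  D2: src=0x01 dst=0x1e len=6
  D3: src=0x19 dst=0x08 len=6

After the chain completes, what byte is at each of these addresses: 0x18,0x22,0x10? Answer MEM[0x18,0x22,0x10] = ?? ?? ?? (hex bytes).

D0: mem[0x17..0x19] <- [04 25 ba]
D1: mem[0x04..0x08] <- [6f ea 85 6d 94]
D2: mem[0x1e..0x23] <- [fa b9 52 6f ea 85]
D3: mem[0x08..0x0d] <- [ba b8 ac 04 25 fa]
query mem[0x18]=0x25, mem[0x22]=0xea, mem[0x10]=0x35

MEM[0x18,0x22,0x10] = 25 ea 35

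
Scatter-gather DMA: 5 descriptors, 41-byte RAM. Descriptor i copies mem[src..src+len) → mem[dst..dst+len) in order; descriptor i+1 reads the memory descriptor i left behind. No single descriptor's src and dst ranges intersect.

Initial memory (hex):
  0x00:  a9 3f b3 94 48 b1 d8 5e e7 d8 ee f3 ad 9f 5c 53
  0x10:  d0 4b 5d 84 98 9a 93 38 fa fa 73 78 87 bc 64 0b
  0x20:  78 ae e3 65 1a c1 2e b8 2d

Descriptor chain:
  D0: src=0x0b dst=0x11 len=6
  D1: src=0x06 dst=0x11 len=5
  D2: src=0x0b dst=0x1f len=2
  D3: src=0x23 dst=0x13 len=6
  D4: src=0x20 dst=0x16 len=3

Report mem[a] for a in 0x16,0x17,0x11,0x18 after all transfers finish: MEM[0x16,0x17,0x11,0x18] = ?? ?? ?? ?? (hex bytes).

MEM[0x16,0x17,0x11,0x18] = ad ae d8 e3

  after D0: wrote 6B at 0x11 = f3ad9f5c53d0
  after D1: wrote 5B at 0x11 = d85ee7d8ee
  after D2: wrote 2B at 0x1f = f3ad
  after D3: wrote 6B at 0x13 = 651ac12eb82d
  after D4: wrote 3B at 0x16 = adaee3
query mem[0x16]=0xad, mem[0x17]=0xae, mem[0x11]=0xd8, mem[0x18]=0xe3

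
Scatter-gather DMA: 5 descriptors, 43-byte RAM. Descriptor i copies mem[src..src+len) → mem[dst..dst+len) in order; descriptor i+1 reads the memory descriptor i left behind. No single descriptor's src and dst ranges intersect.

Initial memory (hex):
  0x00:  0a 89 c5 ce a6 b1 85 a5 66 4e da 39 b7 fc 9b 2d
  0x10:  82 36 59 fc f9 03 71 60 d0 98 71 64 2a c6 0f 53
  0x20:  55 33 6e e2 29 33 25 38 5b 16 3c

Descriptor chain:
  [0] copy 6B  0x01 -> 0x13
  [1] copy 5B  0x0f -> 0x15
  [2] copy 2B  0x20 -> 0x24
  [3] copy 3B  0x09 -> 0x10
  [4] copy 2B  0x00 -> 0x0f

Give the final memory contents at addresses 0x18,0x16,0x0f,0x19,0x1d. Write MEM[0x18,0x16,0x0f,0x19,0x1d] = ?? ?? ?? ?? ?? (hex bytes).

MEM[0x18,0x16,0x0f,0x19,0x1d] = 59 82 0a 89 c6

D0: mem[0x13..0x18] <- [89 c5 ce a6 b1 85]
D1: mem[0x15..0x19] <- [2d 82 36 59 89]
D2: mem[0x24..0x25] <- [55 33]
D3: mem[0x10..0x12] <- [4e da 39]
D4: mem[0x0f..0x10] <- [0a 89]
query mem[0x18]=0x59, mem[0x16]=0x82, mem[0x0f]=0x0a, mem[0x19]=0x89, mem[0x1d]=0xc6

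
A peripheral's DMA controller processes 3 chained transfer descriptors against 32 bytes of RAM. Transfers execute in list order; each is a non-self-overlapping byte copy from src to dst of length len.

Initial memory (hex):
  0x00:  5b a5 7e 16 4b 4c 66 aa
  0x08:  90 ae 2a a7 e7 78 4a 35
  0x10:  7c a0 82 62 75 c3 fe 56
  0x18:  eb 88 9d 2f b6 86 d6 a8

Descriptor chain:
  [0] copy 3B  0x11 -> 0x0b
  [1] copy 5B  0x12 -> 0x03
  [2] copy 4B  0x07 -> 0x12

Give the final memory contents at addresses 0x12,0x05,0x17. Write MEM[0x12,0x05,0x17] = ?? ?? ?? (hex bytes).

  after D0: wrote 3B at 0x0b = a08262
  after D1: wrote 5B at 0x03 = 826275c3fe
  after D2: wrote 4B at 0x12 = fe90ae2a
query mem[0x12]=0xfe, mem[0x05]=0x75, mem[0x17]=0x56

MEM[0x12,0x05,0x17] = fe 75 56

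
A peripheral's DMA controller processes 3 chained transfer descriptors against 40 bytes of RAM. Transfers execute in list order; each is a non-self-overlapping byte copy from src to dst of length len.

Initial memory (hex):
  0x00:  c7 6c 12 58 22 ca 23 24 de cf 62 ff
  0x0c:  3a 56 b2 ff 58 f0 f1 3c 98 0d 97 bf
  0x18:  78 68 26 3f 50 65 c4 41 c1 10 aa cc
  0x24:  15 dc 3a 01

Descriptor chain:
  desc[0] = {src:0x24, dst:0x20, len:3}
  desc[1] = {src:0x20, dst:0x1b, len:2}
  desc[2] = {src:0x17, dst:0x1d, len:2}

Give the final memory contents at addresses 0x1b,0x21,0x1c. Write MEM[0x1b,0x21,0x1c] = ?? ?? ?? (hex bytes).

MEM[0x1b,0x21,0x1c] = 15 dc dc

D0: mem[0x20..0x22] <- [15 dc 3a]
D1: mem[0x1b..0x1c] <- [15 dc]
D2: mem[0x1d..0x1e] <- [bf 78]
query mem[0x1b]=0x15, mem[0x21]=0xdc, mem[0x1c]=0xdc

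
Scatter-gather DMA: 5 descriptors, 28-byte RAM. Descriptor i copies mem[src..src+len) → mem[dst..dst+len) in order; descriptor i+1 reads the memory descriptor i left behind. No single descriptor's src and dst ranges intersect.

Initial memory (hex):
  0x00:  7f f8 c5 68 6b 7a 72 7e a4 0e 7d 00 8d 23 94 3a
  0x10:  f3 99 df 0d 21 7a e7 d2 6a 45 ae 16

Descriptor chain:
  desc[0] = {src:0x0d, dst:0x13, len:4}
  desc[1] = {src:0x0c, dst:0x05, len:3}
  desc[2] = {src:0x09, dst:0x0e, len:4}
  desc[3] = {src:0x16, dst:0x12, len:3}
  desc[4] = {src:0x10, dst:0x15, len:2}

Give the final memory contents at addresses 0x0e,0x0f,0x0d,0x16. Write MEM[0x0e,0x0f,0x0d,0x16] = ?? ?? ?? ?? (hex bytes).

[0] 0x0d->0x13 len=4 : 23 94 3a f3
[1] 0x0c->0x05 len=3 : 8d 23 94
[2] 0x09->0x0e len=4 : 0e 7d 00 8d
[3] 0x16->0x12 len=3 : f3 d2 6a
[4] 0x10->0x15 len=2 : 00 8d
query mem[0x0e]=0x0e, mem[0x0f]=0x7d, mem[0x0d]=0x23, mem[0x16]=0x8d

MEM[0x0e,0x0f,0x0d,0x16] = 0e 7d 23 8d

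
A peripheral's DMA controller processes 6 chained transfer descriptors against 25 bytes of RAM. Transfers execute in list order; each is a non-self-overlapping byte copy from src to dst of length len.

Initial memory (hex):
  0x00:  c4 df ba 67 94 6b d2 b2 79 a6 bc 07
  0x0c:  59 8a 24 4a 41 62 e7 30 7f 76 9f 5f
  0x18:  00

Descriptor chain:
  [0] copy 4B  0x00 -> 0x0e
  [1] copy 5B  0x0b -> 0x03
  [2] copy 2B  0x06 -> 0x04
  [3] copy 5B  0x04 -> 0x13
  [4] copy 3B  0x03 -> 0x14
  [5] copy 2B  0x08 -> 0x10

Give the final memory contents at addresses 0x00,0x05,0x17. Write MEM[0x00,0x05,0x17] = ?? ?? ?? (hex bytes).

[0] 0x00->0x0e len=4 : c4 df ba 67
[1] 0x0b->0x03 len=5 : 07 59 8a c4 df
[2] 0x06->0x04 len=2 : c4 df
[3] 0x04->0x13 len=5 : c4 df c4 df 79
[4] 0x03->0x14 len=3 : 07 c4 df
[5] 0x08->0x10 len=2 : 79 a6
query mem[0x00]=0xc4, mem[0x05]=0xdf, mem[0x17]=0x79

MEM[0x00,0x05,0x17] = c4 df 79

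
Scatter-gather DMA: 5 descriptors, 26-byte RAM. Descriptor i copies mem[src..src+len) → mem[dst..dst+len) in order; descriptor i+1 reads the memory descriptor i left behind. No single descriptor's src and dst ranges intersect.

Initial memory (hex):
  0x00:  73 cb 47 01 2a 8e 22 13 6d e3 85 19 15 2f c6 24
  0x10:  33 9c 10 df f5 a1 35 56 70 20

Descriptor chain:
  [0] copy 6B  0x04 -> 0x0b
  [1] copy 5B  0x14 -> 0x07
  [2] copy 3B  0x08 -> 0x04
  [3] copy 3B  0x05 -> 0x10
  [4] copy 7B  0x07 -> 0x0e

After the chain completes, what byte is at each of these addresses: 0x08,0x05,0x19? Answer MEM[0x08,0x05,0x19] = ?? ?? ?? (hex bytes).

MEM[0x08,0x05,0x19] = a1 35 20

D0: mem[0x0b..0x10] <- [2a 8e 22 13 6d e3]
D1: mem[0x07..0x0b] <- [f5 a1 35 56 70]
D2: mem[0x04..0x06] <- [a1 35 56]
D3: mem[0x10..0x12] <- [35 56 f5]
D4: mem[0x0e..0x14] <- [f5 a1 35 56 70 8e 22]
query mem[0x08]=0xa1, mem[0x05]=0x35, mem[0x19]=0x20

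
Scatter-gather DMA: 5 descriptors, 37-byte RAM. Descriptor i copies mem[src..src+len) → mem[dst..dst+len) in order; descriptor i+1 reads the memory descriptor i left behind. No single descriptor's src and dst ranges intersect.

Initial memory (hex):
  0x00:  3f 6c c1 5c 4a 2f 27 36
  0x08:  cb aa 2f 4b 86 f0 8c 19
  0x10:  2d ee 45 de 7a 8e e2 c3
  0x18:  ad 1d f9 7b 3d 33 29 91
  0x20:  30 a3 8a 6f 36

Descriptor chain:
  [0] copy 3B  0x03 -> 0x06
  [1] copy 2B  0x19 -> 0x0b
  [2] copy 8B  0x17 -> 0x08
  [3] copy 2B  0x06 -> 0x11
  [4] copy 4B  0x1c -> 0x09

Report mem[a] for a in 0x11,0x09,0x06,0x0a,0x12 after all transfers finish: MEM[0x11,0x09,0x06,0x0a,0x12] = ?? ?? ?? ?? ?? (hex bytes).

[0] 0x03->0x06 len=3 : 5c 4a 2f
[1] 0x19->0x0b len=2 : 1d f9
[2] 0x17->0x08 len=8 : c3 ad 1d f9 7b 3d 33 29
[3] 0x06->0x11 len=2 : 5c 4a
[4] 0x1c->0x09 len=4 : 3d 33 29 91
query mem[0x11]=0x5c, mem[0x09]=0x3d, mem[0x06]=0x5c, mem[0x0a]=0x33, mem[0x12]=0x4a

MEM[0x11,0x09,0x06,0x0a,0x12] = 5c 3d 5c 33 4a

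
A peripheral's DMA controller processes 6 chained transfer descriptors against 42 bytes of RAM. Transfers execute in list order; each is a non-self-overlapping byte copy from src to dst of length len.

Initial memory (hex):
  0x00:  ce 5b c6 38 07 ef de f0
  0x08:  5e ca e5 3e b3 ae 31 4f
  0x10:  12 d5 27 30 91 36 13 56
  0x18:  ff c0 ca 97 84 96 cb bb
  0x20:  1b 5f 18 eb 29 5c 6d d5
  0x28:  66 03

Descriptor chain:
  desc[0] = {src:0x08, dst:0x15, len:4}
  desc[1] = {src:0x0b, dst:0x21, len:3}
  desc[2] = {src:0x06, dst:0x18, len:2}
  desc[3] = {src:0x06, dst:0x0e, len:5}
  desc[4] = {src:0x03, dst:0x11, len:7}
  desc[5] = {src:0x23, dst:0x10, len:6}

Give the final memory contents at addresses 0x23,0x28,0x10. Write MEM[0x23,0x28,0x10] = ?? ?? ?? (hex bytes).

MEM[0x23,0x28,0x10] = ae 66 ae

[0] 0x08->0x15 len=4 : 5e ca e5 3e
[1] 0x0b->0x21 len=3 : 3e b3 ae
[2] 0x06->0x18 len=2 : de f0
[3] 0x06->0x0e len=5 : de f0 5e ca e5
[4] 0x03->0x11 len=7 : 38 07 ef de f0 5e ca
[5] 0x23->0x10 len=6 : ae 29 5c 6d d5 66
query mem[0x23]=0xae, mem[0x28]=0x66, mem[0x10]=0xae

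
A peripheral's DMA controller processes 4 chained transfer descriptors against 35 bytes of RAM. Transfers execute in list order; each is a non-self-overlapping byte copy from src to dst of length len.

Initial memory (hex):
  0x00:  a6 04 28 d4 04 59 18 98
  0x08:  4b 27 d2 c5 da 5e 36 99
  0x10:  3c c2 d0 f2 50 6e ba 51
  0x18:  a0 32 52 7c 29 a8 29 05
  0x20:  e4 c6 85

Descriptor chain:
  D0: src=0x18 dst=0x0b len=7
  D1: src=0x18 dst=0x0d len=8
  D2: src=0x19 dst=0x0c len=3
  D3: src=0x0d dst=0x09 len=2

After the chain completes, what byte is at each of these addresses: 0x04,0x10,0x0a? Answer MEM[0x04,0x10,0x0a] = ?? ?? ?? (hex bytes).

MEM[0x04,0x10,0x0a] = 04 7c 7c

  after D0: wrote 7B at 0x0b = a032527c29a829
  after D1: wrote 8B at 0x0d = a032527c29a82905
  after D2: wrote 3B at 0x0c = 32527c
  after D3: wrote 2B at 0x09 = 527c
query mem[0x04]=0x04, mem[0x10]=0x7c, mem[0x0a]=0x7c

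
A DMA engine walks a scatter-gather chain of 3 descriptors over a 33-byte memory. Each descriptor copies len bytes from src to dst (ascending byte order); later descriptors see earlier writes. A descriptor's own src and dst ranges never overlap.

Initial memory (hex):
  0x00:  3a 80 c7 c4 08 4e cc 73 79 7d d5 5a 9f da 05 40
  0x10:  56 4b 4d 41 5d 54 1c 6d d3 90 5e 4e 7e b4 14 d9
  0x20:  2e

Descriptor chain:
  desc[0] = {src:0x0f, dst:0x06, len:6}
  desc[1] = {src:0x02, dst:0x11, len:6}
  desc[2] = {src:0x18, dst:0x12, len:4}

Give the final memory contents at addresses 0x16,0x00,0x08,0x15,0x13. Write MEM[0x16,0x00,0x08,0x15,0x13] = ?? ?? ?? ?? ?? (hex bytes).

  after D0: wrote 6B at 0x06 = 40564b4d415d
  after D1: wrote 6B at 0x11 = c7c4084e4056
  after D2: wrote 4B at 0x12 = d3905e4e
query mem[0x16]=0x56, mem[0x00]=0x3a, mem[0x08]=0x4b, mem[0x15]=0x4e, mem[0x13]=0x90

MEM[0x16,0x00,0x08,0x15,0x13] = 56 3a 4b 4e 90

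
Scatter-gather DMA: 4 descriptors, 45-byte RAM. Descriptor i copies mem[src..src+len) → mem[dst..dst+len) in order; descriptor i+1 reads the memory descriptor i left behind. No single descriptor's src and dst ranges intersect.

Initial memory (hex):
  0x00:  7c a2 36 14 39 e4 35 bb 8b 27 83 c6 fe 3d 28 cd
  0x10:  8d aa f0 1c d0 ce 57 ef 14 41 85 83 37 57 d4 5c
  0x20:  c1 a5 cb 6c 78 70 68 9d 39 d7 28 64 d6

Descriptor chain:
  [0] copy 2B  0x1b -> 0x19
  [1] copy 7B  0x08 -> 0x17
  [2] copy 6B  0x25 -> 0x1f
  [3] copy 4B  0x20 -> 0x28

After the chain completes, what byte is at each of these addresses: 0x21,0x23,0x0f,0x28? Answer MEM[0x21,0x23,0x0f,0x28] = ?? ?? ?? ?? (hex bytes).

#0 dst[0x19+2] := {0x83,0x37}
#1 dst[0x17+7] := {0x8b,0x27,0x83,0xc6,0xfe,0x3d,0x28}
#2 dst[0x1f+6] := {0x70,0x68,0x9d,0x39,0xd7,0x28}
#3 dst[0x28+4] := {0x68,0x9d,0x39,0xd7}
query mem[0x21]=0x9d, mem[0x23]=0xd7, mem[0x0f]=0xcd, mem[0x28]=0x68

MEM[0x21,0x23,0x0f,0x28] = 9d d7 cd 68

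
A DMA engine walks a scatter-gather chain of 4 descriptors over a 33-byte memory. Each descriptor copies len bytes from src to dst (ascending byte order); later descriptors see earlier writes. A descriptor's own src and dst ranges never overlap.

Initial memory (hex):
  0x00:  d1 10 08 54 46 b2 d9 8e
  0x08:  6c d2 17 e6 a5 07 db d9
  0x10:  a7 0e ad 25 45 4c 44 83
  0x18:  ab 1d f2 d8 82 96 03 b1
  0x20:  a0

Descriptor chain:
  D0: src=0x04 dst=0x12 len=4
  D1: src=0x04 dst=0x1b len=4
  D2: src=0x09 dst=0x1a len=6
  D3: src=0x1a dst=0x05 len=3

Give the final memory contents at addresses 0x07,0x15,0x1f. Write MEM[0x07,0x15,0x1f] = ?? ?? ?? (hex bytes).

  after D0: wrote 4B at 0x12 = 46b2d98e
  after D1: wrote 4B at 0x1b = 46b2d98e
  after D2: wrote 6B at 0x1a = d217e6a507db
  after D3: wrote 3B at 0x05 = d217e6
query mem[0x07]=0xe6, mem[0x15]=0x8e, mem[0x1f]=0xdb

MEM[0x07,0x15,0x1f] = e6 8e db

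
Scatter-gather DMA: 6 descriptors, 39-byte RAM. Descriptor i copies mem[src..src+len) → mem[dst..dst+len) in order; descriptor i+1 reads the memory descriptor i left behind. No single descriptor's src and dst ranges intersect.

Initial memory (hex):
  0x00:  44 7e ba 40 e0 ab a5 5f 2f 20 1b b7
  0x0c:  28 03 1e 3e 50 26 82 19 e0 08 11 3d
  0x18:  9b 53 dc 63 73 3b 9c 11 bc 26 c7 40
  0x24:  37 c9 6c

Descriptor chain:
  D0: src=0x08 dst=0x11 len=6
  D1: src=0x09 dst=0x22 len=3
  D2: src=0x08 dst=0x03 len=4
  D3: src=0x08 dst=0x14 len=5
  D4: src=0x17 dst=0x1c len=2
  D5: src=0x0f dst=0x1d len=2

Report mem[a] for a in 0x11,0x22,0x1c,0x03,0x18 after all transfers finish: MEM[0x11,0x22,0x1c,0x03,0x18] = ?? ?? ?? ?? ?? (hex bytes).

MEM[0x11,0x22,0x1c,0x03,0x18] = 2f 20 b7 2f 28

#0 dst[0x11+6] := {0x2f,0x20,0x1b,0xb7,0x28,0x03}
#1 dst[0x22+3] := {0x20,0x1b,0xb7}
#2 dst[0x03+4] := {0x2f,0x20,0x1b,0xb7}
#3 dst[0x14+5] := {0x2f,0x20,0x1b,0xb7,0x28}
#4 dst[0x1c+2] := {0xb7,0x28}
#5 dst[0x1d+2] := {0x3e,0x50}
query mem[0x11]=0x2f, mem[0x22]=0x20, mem[0x1c]=0xb7, mem[0x03]=0x2f, mem[0x18]=0x28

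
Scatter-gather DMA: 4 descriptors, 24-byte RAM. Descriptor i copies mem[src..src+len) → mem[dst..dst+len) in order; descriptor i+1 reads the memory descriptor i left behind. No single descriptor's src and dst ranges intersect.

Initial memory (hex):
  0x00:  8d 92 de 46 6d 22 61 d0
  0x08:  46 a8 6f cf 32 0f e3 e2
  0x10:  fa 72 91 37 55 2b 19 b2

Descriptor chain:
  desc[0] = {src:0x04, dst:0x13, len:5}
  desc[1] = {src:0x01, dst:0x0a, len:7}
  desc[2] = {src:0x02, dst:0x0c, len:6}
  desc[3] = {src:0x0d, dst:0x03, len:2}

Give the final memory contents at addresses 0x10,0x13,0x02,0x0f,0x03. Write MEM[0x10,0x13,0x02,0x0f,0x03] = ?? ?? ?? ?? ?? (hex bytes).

MEM[0x10,0x13,0x02,0x0f,0x03] = 61 6d de 22 46

#0 dst[0x13+5] := {0x6d,0x22,0x61,0xd0,0x46}
#1 dst[0x0a+7] := {0x92,0xde,0x46,0x6d,0x22,0x61,0xd0}
#2 dst[0x0c+6] := {0xde,0x46,0x6d,0x22,0x61,0xd0}
#3 dst[0x03+2] := {0x46,0x6d}
query mem[0x10]=0x61, mem[0x13]=0x6d, mem[0x02]=0xde, mem[0x0f]=0x22, mem[0x03]=0x46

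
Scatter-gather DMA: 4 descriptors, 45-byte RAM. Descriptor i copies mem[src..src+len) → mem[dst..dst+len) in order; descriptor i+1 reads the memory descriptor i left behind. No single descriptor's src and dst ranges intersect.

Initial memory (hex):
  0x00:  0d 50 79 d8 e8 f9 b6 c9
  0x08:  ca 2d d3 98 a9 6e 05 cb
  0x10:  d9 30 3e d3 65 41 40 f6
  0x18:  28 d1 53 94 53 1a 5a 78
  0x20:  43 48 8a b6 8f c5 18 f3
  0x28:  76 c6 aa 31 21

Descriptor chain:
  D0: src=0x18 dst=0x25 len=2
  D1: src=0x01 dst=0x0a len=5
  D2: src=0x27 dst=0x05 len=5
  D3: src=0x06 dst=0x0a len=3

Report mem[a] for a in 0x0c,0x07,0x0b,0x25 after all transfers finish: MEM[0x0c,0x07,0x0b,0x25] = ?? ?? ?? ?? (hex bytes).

MEM[0x0c,0x07,0x0b,0x25] = aa c6 c6 28

D0: mem[0x25..0x26] <- [28 d1]
D1: mem[0x0a..0x0e] <- [50 79 d8 e8 f9]
D2: mem[0x05..0x09] <- [f3 76 c6 aa 31]
D3: mem[0x0a..0x0c] <- [76 c6 aa]
query mem[0x0c]=0xaa, mem[0x07]=0xc6, mem[0x0b]=0xc6, mem[0x25]=0x28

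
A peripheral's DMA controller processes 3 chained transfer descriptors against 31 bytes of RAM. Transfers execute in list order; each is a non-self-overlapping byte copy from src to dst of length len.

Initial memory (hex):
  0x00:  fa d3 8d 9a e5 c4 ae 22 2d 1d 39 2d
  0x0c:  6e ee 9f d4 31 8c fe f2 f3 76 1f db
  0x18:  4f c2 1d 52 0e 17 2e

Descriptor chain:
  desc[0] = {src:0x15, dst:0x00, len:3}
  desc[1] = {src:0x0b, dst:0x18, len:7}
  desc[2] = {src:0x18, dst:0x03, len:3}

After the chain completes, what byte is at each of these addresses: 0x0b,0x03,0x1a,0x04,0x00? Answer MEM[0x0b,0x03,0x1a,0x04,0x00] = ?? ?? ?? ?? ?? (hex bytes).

MEM[0x0b,0x03,0x1a,0x04,0x00] = 2d 2d ee 6e 76

#0 dst[0x00+3] := {0x76,0x1f,0xdb}
#1 dst[0x18+7] := {0x2d,0x6e,0xee,0x9f,0xd4,0x31,0x8c}
#2 dst[0x03+3] := {0x2d,0x6e,0xee}
query mem[0x0b]=0x2d, mem[0x03]=0x2d, mem[0x1a]=0xee, mem[0x04]=0x6e, mem[0x00]=0x76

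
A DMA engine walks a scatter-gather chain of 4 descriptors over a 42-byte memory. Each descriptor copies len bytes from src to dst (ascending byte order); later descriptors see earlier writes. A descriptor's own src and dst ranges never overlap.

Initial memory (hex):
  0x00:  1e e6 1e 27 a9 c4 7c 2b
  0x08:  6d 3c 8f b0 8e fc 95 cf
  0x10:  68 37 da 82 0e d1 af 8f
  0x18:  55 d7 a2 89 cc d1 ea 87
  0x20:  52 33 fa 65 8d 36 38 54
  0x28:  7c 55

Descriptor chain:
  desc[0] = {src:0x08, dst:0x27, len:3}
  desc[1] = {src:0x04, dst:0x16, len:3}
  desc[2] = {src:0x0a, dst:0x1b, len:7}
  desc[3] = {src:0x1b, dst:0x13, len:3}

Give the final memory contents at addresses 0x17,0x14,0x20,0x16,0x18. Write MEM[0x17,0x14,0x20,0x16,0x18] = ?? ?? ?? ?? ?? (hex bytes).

D0: mem[0x27..0x29] <- [6d 3c 8f]
D1: mem[0x16..0x18] <- [a9 c4 7c]
D2: mem[0x1b..0x21] <- [8f b0 8e fc 95 cf 68]
D3: mem[0x13..0x15] <- [8f b0 8e]
query mem[0x17]=0xc4, mem[0x14]=0xb0, mem[0x20]=0xcf, mem[0x16]=0xa9, mem[0x18]=0x7c

MEM[0x17,0x14,0x20,0x16,0x18] = c4 b0 cf a9 7c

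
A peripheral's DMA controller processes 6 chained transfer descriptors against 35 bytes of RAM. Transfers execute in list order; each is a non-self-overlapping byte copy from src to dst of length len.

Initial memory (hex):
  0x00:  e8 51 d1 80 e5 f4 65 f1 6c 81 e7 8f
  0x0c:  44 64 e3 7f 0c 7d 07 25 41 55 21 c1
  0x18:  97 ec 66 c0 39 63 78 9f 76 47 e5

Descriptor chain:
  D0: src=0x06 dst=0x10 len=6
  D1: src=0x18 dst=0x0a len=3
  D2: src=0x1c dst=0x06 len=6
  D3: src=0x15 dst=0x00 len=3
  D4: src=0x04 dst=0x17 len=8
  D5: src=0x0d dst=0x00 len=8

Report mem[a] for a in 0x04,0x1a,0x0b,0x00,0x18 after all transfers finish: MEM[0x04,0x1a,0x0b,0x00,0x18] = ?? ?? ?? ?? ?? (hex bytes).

MEM[0x04,0x1a,0x0b,0x00,0x18] = f1 63 47 64 f4

D0: mem[0x10..0x15] <- [65 f1 6c 81 e7 8f]
D1: mem[0x0a..0x0c] <- [97 ec 66]
D2: mem[0x06..0x0b] <- [39 63 78 9f 76 47]
D3: mem[0x00..0x02] <- [8f 21 c1]
D4: mem[0x17..0x1e] <- [e5 f4 39 63 78 9f 76 47]
D5: mem[0x00..0x07] <- [64 e3 7f 65 f1 6c 81 e7]
query mem[0x04]=0xf1, mem[0x1a]=0x63, mem[0x0b]=0x47, mem[0x00]=0x64, mem[0x18]=0xf4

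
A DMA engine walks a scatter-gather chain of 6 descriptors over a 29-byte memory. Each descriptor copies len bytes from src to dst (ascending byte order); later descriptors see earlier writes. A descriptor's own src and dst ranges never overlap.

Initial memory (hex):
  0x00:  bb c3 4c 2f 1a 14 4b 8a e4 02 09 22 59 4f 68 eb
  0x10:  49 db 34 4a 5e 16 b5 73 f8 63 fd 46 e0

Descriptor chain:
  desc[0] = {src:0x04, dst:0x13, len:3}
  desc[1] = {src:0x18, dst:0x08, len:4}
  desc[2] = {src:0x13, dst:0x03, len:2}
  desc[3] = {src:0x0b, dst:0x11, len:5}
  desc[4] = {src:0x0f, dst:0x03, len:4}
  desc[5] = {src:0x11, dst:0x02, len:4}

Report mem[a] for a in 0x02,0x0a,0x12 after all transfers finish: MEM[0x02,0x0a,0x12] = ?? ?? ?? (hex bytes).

MEM[0x02,0x0a,0x12] = 46 fd 59

[0] 0x04->0x13 len=3 : 1a 14 4b
[1] 0x18->0x08 len=4 : f8 63 fd 46
[2] 0x13->0x03 len=2 : 1a 14
[3] 0x0b->0x11 len=5 : 46 59 4f 68 eb
[4] 0x0f->0x03 len=4 : eb 49 46 59
[5] 0x11->0x02 len=4 : 46 59 4f 68
query mem[0x02]=0x46, mem[0x0a]=0xfd, mem[0x12]=0x59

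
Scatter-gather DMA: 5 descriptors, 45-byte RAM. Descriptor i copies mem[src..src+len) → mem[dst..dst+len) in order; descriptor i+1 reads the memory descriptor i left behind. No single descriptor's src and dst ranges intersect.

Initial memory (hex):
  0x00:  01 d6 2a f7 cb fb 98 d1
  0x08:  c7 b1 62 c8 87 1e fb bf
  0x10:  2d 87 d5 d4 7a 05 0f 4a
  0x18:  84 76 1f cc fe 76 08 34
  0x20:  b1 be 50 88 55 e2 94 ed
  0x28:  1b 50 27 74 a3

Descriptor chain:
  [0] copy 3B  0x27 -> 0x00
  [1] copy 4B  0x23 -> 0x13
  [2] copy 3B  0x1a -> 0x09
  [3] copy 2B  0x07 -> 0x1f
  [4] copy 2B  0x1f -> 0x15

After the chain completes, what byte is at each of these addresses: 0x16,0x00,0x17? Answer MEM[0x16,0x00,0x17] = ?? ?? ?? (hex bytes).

D0: mem[0x00..0x02] <- [ed 1b 50]
D1: mem[0x13..0x16] <- [88 55 e2 94]
D2: mem[0x09..0x0b] <- [1f cc fe]
D3: mem[0x1f..0x20] <- [d1 c7]
D4: mem[0x15..0x16] <- [d1 c7]
query mem[0x16]=0xc7, mem[0x00]=0xed, mem[0x17]=0x4a

MEM[0x16,0x00,0x17] = c7 ed 4a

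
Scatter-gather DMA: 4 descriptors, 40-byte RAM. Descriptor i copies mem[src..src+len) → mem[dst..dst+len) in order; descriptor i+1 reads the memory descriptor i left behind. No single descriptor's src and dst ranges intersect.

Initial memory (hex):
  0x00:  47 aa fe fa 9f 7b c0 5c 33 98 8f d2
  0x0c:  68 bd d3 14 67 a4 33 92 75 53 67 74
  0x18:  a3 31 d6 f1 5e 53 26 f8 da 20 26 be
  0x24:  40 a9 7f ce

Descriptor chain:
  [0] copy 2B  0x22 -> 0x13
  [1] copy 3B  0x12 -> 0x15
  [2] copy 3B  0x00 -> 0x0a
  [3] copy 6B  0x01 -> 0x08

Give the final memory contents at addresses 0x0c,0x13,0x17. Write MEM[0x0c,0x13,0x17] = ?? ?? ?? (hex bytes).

MEM[0x0c,0x13,0x17] = 7b 26 be

  after D0: wrote 2B at 0x13 = 26be
  after D1: wrote 3B at 0x15 = 3326be
  after D2: wrote 3B at 0x0a = 47aafe
  after D3: wrote 6B at 0x08 = aafefa9f7bc0
query mem[0x0c]=0x7b, mem[0x13]=0x26, mem[0x17]=0xbe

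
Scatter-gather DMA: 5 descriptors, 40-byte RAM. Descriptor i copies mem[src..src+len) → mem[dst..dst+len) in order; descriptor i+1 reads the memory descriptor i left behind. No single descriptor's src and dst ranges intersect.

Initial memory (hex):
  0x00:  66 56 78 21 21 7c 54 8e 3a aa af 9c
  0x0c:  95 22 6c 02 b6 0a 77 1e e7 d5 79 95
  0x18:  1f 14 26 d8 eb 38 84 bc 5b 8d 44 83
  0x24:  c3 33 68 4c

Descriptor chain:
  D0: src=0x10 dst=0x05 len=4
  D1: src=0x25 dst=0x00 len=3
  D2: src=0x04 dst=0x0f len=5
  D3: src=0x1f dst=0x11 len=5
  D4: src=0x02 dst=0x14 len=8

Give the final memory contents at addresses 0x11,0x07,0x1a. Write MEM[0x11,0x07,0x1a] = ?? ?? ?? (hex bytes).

MEM[0x11,0x07,0x1a] = bc 77 1e

[0] 0x10->0x05 len=4 : b6 0a 77 1e
[1] 0x25->0x00 len=3 : 33 68 4c
[2] 0x04->0x0f len=5 : 21 b6 0a 77 1e
[3] 0x1f->0x11 len=5 : bc 5b 8d 44 83
[4] 0x02->0x14 len=8 : 4c 21 21 b6 0a 77 1e aa
query mem[0x11]=0xbc, mem[0x07]=0x77, mem[0x1a]=0x1e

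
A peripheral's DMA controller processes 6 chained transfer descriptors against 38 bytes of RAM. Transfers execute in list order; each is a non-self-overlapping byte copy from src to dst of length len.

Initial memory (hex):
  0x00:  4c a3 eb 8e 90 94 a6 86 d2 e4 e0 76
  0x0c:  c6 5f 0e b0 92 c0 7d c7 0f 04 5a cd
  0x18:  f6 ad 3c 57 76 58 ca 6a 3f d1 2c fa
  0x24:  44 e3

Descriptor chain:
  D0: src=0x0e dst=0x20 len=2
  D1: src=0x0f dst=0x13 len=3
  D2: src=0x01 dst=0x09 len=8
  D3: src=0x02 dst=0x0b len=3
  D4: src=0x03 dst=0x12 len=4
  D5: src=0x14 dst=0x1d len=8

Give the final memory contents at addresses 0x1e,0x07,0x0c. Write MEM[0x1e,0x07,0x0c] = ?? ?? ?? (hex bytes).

MEM[0x1e,0x07,0x0c] = a6 86 8e

  after D0: wrote 2B at 0x20 = 0eb0
  after D1: wrote 3B at 0x13 = b092c0
  after D2: wrote 8B at 0x09 = a3eb8e9094a686d2
  after D3: wrote 3B at 0x0b = eb8e90
  after D4: wrote 4B at 0x12 = 8e9094a6
  after D5: wrote 8B at 0x1d = 94a65acdf6ad3c57
query mem[0x1e]=0xa6, mem[0x07]=0x86, mem[0x0c]=0x8e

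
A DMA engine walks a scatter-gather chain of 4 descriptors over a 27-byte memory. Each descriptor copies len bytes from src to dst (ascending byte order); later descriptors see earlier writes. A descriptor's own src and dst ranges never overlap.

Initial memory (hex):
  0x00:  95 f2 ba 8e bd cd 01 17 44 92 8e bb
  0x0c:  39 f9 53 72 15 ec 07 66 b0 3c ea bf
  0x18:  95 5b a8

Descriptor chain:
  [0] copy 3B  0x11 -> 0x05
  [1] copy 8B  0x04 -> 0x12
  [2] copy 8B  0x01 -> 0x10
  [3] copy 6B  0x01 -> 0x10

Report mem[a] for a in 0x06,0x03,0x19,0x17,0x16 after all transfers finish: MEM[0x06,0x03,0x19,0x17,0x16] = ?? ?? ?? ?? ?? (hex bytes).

[0] 0x11->0x05 len=3 : ec 07 66
[1] 0x04->0x12 len=8 : bd ec 07 66 44 92 8e bb
[2] 0x01->0x10 len=8 : f2 ba 8e bd ec 07 66 44
[3] 0x01->0x10 len=6 : f2 ba 8e bd ec 07
query mem[0x06]=0x07, mem[0x03]=0x8e, mem[0x19]=0xbb, mem[0x17]=0x44, mem[0x16]=0x66

MEM[0x06,0x03,0x19,0x17,0x16] = 07 8e bb 44 66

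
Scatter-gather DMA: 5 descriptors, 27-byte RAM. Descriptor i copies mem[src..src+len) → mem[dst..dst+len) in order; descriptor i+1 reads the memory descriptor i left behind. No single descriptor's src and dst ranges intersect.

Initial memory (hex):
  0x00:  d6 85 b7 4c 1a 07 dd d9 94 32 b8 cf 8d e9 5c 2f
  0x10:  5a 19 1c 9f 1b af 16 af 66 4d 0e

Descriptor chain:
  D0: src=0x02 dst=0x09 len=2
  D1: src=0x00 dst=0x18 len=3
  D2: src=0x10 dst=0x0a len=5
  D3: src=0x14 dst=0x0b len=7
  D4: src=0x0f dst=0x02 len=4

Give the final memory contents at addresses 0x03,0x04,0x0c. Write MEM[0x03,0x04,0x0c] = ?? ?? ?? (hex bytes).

MEM[0x03,0x04,0x0c] = 85 b7 af

D0: mem[0x09..0x0a] <- [b7 4c]
D1: mem[0x18..0x1a] <- [d6 85 b7]
D2: mem[0x0a..0x0e] <- [5a 19 1c 9f 1b]
D3: mem[0x0b..0x11] <- [1b af 16 af d6 85 b7]
D4: mem[0x02..0x05] <- [d6 85 b7 1c]
query mem[0x03]=0x85, mem[0x04]=0xb7, mem[0x0c]=0xaf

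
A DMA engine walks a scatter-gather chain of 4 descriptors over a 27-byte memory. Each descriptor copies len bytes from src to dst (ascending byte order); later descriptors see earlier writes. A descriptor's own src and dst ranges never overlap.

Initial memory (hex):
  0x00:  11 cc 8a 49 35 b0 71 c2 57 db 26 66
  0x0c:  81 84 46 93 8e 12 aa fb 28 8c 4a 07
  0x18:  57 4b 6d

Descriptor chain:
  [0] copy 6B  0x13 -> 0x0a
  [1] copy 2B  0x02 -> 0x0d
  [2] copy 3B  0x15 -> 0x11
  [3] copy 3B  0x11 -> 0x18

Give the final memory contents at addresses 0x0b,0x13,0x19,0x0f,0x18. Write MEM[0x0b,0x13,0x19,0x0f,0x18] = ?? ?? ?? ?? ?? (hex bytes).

#0 dst[0x0a+6] := {0xfb,0x28,0x8c,0x4a,0x07,0x57}
#1 dst[0x0d+2] := {0x8a,0x49}
#2 dst[0x11+3] := {0x8c,0x4a,0x07}
#3 dst[0x18+3] := {0x8c,0x4a,0x07}
query mem[0x0b]=0x28, mem[0x13]=0x07, mem[0x19]=0x4a, mem[0x0f]=0x57, mem[0x18]=0x8c

MEM[0x0b,0x13,0x19,0x0f,0x18] = 28 07 4a 57 8c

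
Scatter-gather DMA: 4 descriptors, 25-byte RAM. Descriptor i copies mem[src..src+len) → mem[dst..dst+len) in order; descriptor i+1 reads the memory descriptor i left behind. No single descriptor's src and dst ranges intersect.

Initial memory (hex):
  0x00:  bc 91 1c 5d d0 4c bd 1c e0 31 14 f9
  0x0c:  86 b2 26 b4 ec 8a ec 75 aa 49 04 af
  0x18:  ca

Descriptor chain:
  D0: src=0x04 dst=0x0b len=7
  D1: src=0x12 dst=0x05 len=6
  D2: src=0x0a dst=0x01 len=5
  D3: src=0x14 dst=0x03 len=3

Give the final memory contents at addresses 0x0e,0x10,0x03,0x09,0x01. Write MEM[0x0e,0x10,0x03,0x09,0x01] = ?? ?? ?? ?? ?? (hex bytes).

MEM[0x0e,0x10,0x03,0x09,0x01] = 1c 31 aa 04 af

D0: mem[0x0b..0x11] <- [d0 4c bd 1c e0 31 14]
D1: mem[0x05..0x0a] <- [ec 75 aa 49 04 af]
D2: mem[0x01..0x05] <- [af d0 4c bd 1c]
D3: mem[0x03..0x05] <- [aa 49 04]
query mem[0x0e]=0x1c, mem[0x10]=0x31, mem[0x03]=0xaa, mem[0x09]=0x04, mem[0x01]=0xaf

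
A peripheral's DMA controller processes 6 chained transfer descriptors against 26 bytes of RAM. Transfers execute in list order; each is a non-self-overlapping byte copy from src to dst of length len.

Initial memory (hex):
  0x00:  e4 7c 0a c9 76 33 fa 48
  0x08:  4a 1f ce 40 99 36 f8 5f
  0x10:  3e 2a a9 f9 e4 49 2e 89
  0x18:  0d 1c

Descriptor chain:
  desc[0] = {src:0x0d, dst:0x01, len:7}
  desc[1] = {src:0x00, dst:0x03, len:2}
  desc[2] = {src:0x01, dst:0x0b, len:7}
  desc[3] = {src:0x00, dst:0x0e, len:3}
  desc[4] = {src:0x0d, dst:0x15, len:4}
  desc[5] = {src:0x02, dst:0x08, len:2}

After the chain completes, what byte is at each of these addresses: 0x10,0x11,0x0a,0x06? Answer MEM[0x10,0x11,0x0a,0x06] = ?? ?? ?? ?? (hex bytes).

MEM[0x10,0x11,0x0a,0x06] = f8 f9 ce a9

[0] 0x0d->0x01 len=7 : 36 f8 5f 3e 2a a9 f9
[1] 0x00->0x03 len=2 : e4 36
[2] 0x01->0x0b len=7 : 36 f8 e4 36 2a a9 f9
[3] 0x00->0x0e len=3 : e4 36 f8
[4] 0x0d->0x15 len=4 : e4 e4 36 f8
[5] 0x02->0x08 len=2 : f8 e4
query mem[0x10]=0xf8, mem[0x11]=0xf9, mem[0x0a]=0xce, mem[0x06]=0xa9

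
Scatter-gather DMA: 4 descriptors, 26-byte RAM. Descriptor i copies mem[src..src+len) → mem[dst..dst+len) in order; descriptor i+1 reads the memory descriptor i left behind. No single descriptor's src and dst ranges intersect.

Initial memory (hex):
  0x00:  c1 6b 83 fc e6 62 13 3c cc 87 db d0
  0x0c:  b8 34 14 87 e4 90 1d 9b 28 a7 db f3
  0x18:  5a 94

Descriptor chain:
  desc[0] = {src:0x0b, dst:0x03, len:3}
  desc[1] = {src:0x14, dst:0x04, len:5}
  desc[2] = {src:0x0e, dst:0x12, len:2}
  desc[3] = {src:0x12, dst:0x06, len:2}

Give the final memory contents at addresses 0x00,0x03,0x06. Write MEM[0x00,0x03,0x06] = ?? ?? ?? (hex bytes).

MEM[0x00,0x03,0x06] = c1 d0 14

  after D0: wrote 3B at 0x03 = d0b834
  after D1: wrote 5B at 0x04 = 28a7dbf35a
  after D2: wrote 2B at 0x12 = 1487
  after D3: wrote 2B at 0x06 = 1487
query mem[0x00]=0xc1, mem[0x03]=0xd0, mem[0x06]=0x14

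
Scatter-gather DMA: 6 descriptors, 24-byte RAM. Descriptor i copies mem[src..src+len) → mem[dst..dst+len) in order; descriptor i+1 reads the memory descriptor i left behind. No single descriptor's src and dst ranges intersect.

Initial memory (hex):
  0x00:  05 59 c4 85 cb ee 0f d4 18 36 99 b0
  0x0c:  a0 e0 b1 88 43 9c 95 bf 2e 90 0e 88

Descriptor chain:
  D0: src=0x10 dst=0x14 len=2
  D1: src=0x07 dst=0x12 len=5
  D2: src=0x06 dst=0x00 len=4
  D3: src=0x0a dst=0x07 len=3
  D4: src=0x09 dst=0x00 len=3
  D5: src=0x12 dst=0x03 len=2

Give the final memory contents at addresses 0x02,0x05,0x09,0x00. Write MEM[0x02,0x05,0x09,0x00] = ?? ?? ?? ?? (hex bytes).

D0: mem[0x14..0x15] <- [43 9c]
D1: mem[0x12..0x16] <- [d4 18 36 99 b0]
D2: mem[0x00..0x03] <- [0f d4 18 36]
D3: mem[0x07..0x09] <- [99 b0 a0]
D4: mem[0x00..0x02] <- [a0 99 b0]
D5: mem[0x03..0x04] <- [d4 18]
query mem[0x02]=0xb0, mem[0x05]=0xee, mem[0x09]=0xa0, mem[0x00]=0xa0

MEM[0x02,0x05,0x09,0x00] = b0 ee a0 a0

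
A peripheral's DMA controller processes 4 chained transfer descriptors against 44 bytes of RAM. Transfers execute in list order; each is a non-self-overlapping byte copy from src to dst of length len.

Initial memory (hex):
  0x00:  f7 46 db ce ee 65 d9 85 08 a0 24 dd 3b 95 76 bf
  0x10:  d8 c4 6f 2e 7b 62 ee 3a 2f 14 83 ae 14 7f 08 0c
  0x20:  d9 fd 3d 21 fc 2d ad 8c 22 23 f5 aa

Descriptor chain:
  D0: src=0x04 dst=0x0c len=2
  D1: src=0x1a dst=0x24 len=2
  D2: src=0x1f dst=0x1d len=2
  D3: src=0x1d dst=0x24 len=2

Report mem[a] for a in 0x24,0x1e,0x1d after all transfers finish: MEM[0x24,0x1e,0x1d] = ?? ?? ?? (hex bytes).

MEM[0x24,0x1e,0x1d] = 0c d9 0c

#0 dst[0x0c+2] := {0xee,0x65}
#1 dst[0x24+2] := {0x83,0xae}
#2 dst[0x1d+2] := {0x0c,0xd9}
#3 dst[0x24+2] := {0x0c,0xd9}
query mem[0x24]=0x0c, mem[0x1e]=0xd9, mem[0x1d]=0x0c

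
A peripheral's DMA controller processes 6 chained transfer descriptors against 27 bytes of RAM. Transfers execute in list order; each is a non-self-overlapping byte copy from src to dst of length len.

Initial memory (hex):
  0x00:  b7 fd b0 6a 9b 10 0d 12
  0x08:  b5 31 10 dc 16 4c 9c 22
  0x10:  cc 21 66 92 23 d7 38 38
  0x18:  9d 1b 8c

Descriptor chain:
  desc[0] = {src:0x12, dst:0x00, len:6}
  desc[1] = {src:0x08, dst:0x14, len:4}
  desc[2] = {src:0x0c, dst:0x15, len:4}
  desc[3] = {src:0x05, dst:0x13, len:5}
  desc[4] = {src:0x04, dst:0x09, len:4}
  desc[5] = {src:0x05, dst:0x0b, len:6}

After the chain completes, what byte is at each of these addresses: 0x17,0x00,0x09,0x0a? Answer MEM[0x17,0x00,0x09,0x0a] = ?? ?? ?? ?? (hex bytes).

MEM[0x17,0x00,0x09,0x0a] = 31 66 38 38

D0: mem[0x00..0x05] <- [66 92 23 d7 38 38]
D1: mem[0x14..0x17] <- [b5 31 10 dc]
D2: mem[0x15..0x18] <- [16 4c 9c 22]
D3: mem[0x13..0x17] <- [38 0d 12 b5 31]
D4: mem[0x09..0x0c] <- [38 38 0d 12]
D5: mem[0x0b..0x10] <- [38 0d 12 b5 38 38]
query mem[0x17]=0x31, mem[0x00]=0x66, mem[0x09]=0x38, mem[0x0a]=0x38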